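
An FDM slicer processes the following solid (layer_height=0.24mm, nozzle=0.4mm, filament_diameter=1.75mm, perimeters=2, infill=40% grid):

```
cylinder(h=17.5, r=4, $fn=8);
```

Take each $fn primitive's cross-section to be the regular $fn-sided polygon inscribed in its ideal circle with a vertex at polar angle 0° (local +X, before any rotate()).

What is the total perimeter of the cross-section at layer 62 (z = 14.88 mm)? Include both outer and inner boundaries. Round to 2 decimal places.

24.49 mm

At z = 14.88 mm: the cylinder: section is a regular 8-gon, circumradius r=4 (perimeter = 2·8·4.000·sin(180°/8) = 24.49 mm). Overall, the cross-section is a single solid region. Total boundary length (outer) = 24.49 mm.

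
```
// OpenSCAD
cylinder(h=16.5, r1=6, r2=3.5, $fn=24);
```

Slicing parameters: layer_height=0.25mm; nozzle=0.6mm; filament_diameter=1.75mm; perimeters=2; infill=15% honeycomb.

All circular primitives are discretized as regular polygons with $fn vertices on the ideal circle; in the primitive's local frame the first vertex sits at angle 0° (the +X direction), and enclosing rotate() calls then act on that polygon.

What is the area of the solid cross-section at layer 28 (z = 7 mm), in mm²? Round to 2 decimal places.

At z = 7 mm: the cone (r1=6→r2=3.5) has section circumradius 4.939 here — a regular 24-gon (area = (24/2)·4.939²·sin(360°/24) = 75.77 mm²). Overall, the cross-section is a single solid region. Net area = 75.77 mm².

75.77 mm²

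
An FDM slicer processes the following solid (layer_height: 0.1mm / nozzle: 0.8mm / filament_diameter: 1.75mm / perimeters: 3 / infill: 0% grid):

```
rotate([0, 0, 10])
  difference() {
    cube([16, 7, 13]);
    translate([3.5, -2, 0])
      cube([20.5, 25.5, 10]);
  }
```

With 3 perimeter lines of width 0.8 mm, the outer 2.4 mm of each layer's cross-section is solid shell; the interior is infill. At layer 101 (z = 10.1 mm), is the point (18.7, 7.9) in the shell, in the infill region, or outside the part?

outside

At z = 10.1 mm: the 16×7 cube contributes its full rectangle; the cube at (3.5, -2) is not intersected at this z (z outside [0, 10]); After the difference (first − rest): none of the subtracted shapes is present at this height, so the 16×7 cube is unchanged — 1 connected region; (rotated 10° about Z; rotation is an isometry so areas/perimeters/island counts are preserved). Overall, the cross-section is a single solid region. Undo the 10° rotation: the query point maps to (19.788, 4.533) in the un-rotated model frame. The nearest boundary edge runs (16.00, 0.00)→(16.00, 7.00); distance from the point to it = 3.79 mm. The point is not inside any of the regions above, so it lies outside the cross-section (3.79 mm from the nearest boundary).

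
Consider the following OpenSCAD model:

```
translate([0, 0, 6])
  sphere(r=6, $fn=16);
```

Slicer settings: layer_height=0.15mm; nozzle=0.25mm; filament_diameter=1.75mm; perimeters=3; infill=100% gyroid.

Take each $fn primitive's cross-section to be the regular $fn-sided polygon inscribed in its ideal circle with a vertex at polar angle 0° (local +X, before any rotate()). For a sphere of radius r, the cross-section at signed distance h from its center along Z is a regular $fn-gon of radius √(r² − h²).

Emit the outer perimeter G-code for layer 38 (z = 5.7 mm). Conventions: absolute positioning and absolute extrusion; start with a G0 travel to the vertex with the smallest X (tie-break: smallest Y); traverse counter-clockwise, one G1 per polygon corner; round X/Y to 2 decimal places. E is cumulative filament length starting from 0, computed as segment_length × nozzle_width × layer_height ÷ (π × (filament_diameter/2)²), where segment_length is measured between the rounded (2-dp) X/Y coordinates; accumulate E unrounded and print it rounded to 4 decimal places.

At z = 5.7 mm: the sphere: section is a regular 16-gon, circumradius = √(r²−h²) = √(6²−0.3²) = 5.992. The outline is a single polygon with 16 vertices. Extrusion per mm of travel: 0.25 × 0.15 / (π × 0.875²) = 0.015591. Accumulating E over each segment gives final E = 0.5834.

G0 X-5.99 Y0.00 Z5.70
G1 X-5.54 Y-2.29 E0.0364
G1 X-4.24 Y-4.24 E0.0729
G1 X-2.29 Y-5.54 E0.1095
G1 X0.00 Y-5.99 E0.1458
G1 X2.29 Y-5.54 E0.1822
G1 X4.24 Y-4.24 E0.2188
G1 X5.54 Y-2.29 E0.2553
G1 X5.99 Y0.00 E0.2917
G1 X5.54 Y2.29 E0.3281
G1 X4.24 Y4.24 E0.3646
G1 X2.29 Y5.54 E0.4012
G1 X0.00 Y5.99 E0.4375
G1 X-2.29 Y5.54 E0.4739
G1 X-4.24 Y4.24 E0.5105
G1 X-5.54 Y2.29 E0.5470
G1 X-5.99 Y0.00 E0.5834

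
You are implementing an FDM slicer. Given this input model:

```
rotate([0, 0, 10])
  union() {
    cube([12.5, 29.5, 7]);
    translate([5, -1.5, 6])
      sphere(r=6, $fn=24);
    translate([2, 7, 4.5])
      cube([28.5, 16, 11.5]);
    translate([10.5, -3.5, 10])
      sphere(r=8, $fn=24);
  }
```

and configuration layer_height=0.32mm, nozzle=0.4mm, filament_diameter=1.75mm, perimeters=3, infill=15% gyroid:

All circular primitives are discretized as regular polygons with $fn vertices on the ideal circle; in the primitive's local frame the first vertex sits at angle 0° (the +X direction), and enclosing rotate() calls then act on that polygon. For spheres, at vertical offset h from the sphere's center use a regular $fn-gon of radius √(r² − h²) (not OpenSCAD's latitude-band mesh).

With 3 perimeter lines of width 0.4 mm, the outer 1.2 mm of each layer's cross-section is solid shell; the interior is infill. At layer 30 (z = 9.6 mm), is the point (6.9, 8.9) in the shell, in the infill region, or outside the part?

At z = 9.6 mm: the cube does not reach this height (z outside [0, 7]); the r=6 sphere at (5, -1.5) slices to a regular 24-gon of circumradius 4.800 (√(r²−h²) with h=3.6 from center); the 28.5×16 cube at (2, 7) contributes its full rectangle; the r=8 sphere at (10.5, -3.5) slices to a regular 24-gon of circumradius 7.990 (√(r²−h²) with h=0.4 from center); Taking the union: the regions partially overlap (shared area 50.89 mm²), so overlapping operands fuse into one piece — 2 connected regions; (rotated 10° about Z; rotation is an isometry so areas/perimeters/island counts are preserved). Overall, the cross-section has 2 separate islands. Undo the 10° rotation: the query point maps to (8.341, 7.567) in the un-rotated model frame. The nearest boundary edge runs (30.50, 7.00)→(2.00, 7.00); distance from the point to it = 0.57 mm. (Shell/infill is judged within the island containing the point — the largest one.) The point is inside the cross-section, 0.57 mm from the nearest boundary — within the 1.2 mm shell band (3 × 0.4).

shell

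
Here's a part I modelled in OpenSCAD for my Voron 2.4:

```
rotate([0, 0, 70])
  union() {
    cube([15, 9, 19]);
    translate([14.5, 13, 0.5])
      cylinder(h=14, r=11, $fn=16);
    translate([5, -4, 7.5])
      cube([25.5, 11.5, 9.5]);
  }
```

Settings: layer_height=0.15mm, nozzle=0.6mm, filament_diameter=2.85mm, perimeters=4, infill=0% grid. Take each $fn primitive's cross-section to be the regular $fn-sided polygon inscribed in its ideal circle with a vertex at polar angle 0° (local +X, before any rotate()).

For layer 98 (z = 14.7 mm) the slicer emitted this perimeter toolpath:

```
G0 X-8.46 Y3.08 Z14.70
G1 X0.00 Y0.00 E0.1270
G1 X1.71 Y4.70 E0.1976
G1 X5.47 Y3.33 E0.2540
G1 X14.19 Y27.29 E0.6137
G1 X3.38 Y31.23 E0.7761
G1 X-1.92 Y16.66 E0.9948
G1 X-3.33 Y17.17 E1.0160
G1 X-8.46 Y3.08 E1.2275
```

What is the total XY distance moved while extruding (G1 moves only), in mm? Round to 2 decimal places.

Sum the Euclidean lengths of each G1 segment: total = 87.01 mm.

87.01 mm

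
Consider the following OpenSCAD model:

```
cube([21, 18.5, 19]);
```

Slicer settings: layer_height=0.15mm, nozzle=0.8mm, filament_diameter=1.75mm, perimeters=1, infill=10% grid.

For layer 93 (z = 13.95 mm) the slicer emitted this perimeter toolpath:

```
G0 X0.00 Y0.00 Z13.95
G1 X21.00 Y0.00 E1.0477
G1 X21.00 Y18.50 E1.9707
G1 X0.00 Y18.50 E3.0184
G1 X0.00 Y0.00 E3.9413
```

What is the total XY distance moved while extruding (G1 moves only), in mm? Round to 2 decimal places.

79.00 mm

Sum the Euclidean lengths of each G1 segment: total = 79.00 mm.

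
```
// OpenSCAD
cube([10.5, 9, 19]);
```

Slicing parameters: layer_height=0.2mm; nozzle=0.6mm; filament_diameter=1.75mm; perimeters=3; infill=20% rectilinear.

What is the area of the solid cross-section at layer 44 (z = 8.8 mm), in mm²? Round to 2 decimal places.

At z = 8.8 mm: the cube is present — its section is the full 10.5×9 rectangle (area 94.50 mm²). Overall, the cross-section is a single solid region. Net area = 94.50 mm².

94.50 mm²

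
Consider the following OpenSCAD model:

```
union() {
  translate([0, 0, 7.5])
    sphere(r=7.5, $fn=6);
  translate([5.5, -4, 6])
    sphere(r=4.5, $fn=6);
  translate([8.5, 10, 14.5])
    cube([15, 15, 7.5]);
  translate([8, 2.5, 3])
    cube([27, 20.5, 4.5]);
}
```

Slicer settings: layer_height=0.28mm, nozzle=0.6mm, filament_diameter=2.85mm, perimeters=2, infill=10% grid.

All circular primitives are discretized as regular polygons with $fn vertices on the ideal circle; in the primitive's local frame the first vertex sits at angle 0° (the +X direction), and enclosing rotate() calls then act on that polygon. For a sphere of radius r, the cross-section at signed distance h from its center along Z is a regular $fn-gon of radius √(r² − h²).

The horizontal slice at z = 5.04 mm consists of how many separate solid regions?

2

At z = 5.04 mm: the sphere: section is a regular 6-gon, circumradius = √(r²−h²) = √(7.5²−2.46²) = 7.085; the r=4.5 sphere at (5.5, -4) contributes a regular 6-gon of circumradius √(4.5²−0.96²) = 4.396; the cube at (8.5, 10) does not reach this height (z outside [14.5, 22]); the cube at (8, 2.5) (footprint 27×20.5) is included at this height; Merging all regions: the regions partially overlap (shared area 19.19 mm²), so overlapping operands fuse into one piece — 2 connected regions. The result has 2 disconnected regions.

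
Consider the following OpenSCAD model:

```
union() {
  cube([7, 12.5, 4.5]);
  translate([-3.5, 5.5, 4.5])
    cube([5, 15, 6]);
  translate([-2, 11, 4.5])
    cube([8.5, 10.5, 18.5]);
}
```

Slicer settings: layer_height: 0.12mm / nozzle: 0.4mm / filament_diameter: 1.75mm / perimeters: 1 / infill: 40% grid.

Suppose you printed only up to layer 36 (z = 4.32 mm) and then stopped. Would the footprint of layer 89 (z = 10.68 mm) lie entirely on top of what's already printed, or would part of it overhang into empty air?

part overhangs

Compare the two slices. At z = 4.32: the 7×12.5 cube contributes its full rectangle (area 87.50 mm²); the cube at (-3.5, 5.5) is not intersected at this z (z outside [4.5, 10.5]); the cube at (-2, 11) does not reach this height (z outside [4.5, 23]); Combining (union): only the 7×12.5 cube is present, so the union is just that shape — area = 87.50 mm². At z = 10.68: the cube is absent (z outside [0, 4.5]); the cube at (-3.5, 5.5) does not reach this height (z outside [4.5, 10.5]); the cube at (-2, 11) is present — its section is the full 8.5×10.5 rectangle (area 89.25 mm²); Combining (union): only the 8.5×10.5 cube at (-2, 11) is present, so the union is just that shape — area = 89.25 mm². Checking containment: at z = 10.68 the cross-section extends beyond the z = 4.32 cross-section by about 79.50 mm².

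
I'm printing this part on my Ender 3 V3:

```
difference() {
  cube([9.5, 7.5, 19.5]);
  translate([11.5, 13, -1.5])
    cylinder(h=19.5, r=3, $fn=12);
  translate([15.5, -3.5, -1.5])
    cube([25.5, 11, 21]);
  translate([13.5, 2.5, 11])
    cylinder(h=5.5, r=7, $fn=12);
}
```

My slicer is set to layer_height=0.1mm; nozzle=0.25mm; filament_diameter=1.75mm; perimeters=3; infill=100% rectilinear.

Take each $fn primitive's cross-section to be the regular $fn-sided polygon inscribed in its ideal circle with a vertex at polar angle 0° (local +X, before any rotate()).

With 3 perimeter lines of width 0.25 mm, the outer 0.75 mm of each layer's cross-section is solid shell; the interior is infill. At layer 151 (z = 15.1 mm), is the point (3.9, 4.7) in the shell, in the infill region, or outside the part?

infill

At z = 15.1 mm: the cube (footprint 9.5×7.5) is included at this height; the r=3 cylinder at (11.5, 13) contributes a regular 12-gon of circumradius 3; the 25.5×11 cube at (15.5, -3.5) contributes its full rectangle; the r=7 cylinder at (13.5, 2.5) gives a regular 12-gon of circumradius 7 (constant along its height); Taking the first minus the rest: starting from the 9.5×7.5 cube, the r=3 cylinder at (11.5, 13) misses the remaining region (no effect); the 25.5×11 cube at (15.5, -3.5) misses the remaining region (no effect); the r=7 cylinder at (13.5, 2.5) partially overlaps it — only the 17.49 mm² overlap (of its 147.00 mm²) is removed, clipping the outline — 1 connected region. Overall, the cross-section is a single solid region. The nearest boundary edge runs (0.00, 7.50)→(8.94, 7.50); distance from the point to it = 2.80 mm. The point is inside the cross-section and 2.80 mm from the nearest boundary — more than the 0.75 mm shell width (3 × 0.25), so it's in the infill interior.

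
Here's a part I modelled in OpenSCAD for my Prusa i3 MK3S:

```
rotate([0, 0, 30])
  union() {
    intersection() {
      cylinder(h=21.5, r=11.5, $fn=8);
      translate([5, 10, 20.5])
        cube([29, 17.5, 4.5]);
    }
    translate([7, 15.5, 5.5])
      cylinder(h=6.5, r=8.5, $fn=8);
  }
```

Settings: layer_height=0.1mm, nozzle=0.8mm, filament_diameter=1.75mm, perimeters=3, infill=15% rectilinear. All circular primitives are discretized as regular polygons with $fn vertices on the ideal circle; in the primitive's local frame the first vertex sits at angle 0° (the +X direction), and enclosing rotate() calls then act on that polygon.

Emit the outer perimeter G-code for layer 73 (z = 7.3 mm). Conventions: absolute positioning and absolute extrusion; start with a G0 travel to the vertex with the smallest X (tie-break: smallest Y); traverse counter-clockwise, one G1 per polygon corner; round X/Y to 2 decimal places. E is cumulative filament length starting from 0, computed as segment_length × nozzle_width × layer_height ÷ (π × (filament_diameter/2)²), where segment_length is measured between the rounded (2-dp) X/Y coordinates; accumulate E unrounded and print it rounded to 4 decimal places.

At z = 7.3 mm: the cylinder: section is a regular 8-gon, circumradius r=11.5; the cube at (5, 10) is not intersected at this z (z outside [20.5, 25]); Taking the intersection: at least one operand is absent at this height, so nothing remains; the cylinder at (7, 15.5): section is a regular 8-gon, circumradius r=8.5; Merging all regions: only the r=8.5 cylinder at (7, 15.5) is present, so the union is just that shape — 1 connected region; (whole slice rotated 30° about Z — lengths, areas and connectivity unchanged). The outline is a single polygon with 8 vertices. Extrusion per mm of travel: 0.8 × 0.1 / (π × 0.875²) = 0.033260. Accumulating E over each segment gives final E = 1.7309.

G0 X-9.90 Y19.12 Z7.30
G1 X-9.05 Y12.67 E0.2164
G1 X-3.89 Y8.71 E0.4327
G1 X2.56 Y9.56 E0.6491
G1 X6.52 Y14.72 E0.8654
G1 X5.67 Y21.17 E1.0818
G1 X0.51 Y25.13 E1.2982
G1 X-5.94 Y24.28 E1.5145
G1 X-9.90 Y19.12 E1.7309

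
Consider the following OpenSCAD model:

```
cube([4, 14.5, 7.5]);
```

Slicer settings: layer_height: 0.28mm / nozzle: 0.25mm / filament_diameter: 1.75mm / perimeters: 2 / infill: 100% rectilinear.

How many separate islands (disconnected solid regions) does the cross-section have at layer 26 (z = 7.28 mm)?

1

At z = 7.28 mm: the 4×14.5 cube contributes its full rectangle. Overall, the cross-section is a single solid region. Island count = 1.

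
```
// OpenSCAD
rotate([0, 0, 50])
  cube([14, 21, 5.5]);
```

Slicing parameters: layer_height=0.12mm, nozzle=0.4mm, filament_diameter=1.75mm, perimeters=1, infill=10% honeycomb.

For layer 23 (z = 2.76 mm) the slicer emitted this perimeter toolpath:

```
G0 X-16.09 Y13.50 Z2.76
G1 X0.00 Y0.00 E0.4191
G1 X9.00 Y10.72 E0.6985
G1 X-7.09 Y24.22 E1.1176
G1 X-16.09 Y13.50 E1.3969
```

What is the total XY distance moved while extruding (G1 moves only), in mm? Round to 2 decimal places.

Sum the Euclidean lengths of each G1 segment: total = 70.00 mm.

70.00 mm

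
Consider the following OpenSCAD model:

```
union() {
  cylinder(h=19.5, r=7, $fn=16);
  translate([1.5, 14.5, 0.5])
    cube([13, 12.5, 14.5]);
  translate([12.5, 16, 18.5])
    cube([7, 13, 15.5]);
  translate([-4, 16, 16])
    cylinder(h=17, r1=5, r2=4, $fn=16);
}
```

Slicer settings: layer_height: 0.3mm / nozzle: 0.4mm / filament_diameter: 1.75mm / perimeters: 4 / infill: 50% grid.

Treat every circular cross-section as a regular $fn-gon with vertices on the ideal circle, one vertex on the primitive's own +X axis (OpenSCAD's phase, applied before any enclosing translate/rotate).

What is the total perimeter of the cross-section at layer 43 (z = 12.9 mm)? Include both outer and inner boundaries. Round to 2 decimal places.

At z = 12.9 mm: the r=7 cylinder gives a regular 16-gon of circumradius 7 (constant along its height) (perimeter = 2·16·7.000·sin(180°/16) = 43.70 mm); the cube at (1.5, 14.5) is present — its section is the full 13×12.5 rectangle (perimeter 51.00 mm); the cube at (12.5, 16) does not reach this height (z outside [18.5, 34]); the cone at (-4, 16) is not intersected at this z (z outside [16, 33]); Taking the union: the 2 present regions are separate (no shared area or edge), so areas and boundary lengths simply add and each stays a separate island — boundary = 94.70 mm. Overall, the cross-section has 2 separate islands. Total boundary length (outer) = 94.70 mm.

94.70 mm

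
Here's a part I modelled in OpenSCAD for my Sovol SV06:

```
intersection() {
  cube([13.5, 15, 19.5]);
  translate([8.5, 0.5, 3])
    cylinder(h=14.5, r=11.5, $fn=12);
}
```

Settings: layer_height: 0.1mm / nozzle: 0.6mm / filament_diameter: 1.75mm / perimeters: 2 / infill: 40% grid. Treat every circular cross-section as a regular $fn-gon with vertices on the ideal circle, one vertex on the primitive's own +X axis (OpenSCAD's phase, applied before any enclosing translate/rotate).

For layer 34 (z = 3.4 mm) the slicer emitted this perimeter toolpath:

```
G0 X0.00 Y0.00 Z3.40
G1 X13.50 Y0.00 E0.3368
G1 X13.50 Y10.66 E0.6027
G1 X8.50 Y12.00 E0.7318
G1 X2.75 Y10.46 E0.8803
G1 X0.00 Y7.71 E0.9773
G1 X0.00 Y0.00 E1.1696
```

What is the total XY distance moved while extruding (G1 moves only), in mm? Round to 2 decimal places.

46.89 mm

Sum the Euclidean lengths of each G1 segment: total = 46.89 mm.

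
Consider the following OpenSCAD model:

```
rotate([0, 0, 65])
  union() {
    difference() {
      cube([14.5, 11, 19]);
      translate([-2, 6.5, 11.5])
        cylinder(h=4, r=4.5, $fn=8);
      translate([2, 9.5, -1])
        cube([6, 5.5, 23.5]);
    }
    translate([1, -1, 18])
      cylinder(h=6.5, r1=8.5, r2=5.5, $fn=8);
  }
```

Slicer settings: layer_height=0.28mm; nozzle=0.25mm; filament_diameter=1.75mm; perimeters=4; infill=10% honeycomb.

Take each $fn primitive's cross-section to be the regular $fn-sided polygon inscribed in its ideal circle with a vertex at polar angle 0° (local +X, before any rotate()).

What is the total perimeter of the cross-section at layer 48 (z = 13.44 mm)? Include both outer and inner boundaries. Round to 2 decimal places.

At z = 13.44 mm: the cube is present — its section is the full 14.5×11 rectangle (perimeter 51.00 mm); the r=4.5 cylinder at (-2, 6.5) gives a regular 8-gon of circumradius 4.5 (constant along its height) (perimeter = 2·8·4.500·sin(180°/8) = 27.55 mm); the cube at (2, 9.5) is present — its section is the full 6×5.5 rectangle (perimeter 23.00 mm); Subtracting the remaining from the first: starting from the 14.5×11 cube, the r=4.5 cylinder at (-2, 6.5) partially overlaps it — only the 12.29 mm² overlap (of its 57.28 mm²) is removed, clipping the outline; the 6×5.5 cube at (2, 9.5) partially overlaps it — only the 9.00 mm² overlap (of its 33.00 mm²) is removed, clipping the outline — boundary = 56.10 mm; the cone at (1, -1) is absent (z outside [18, 24.5]); Merging all regions: only the result so far is present, so the union is just that shape — boundary = 56.10 mm; (whole slice rotated 65° about Z — lengths, areas and connectivity unchanged). Overall, the cross-section is a single solid region. Total boundary length (outer) = 56.10 mm.

56.10 mm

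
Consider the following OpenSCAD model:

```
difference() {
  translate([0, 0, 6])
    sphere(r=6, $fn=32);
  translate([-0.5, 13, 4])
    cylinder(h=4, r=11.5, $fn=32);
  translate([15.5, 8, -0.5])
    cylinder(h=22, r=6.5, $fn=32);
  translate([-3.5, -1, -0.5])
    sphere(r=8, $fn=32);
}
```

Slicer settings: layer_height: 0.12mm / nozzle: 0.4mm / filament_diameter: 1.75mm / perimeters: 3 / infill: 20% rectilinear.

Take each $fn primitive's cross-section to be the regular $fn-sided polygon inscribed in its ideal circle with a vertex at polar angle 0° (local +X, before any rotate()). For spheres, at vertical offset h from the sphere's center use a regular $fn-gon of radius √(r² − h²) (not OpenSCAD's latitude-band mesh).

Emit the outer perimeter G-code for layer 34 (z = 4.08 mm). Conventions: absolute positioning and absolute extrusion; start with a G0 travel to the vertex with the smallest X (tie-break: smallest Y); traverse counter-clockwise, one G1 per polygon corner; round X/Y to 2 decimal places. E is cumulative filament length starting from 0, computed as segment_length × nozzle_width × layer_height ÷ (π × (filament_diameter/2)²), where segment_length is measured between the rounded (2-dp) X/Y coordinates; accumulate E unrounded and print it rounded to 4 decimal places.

G0 X1.22 Y-5.54 Z4.08
G1 X2.18 Y-5.25 E0.0200
G1 X3.16 Y-4.73 E0.0422
G1 X4.02 Y-4.02 E0.0644
G1 X4.73 Y-3.16 E0.0867
G1 X5.25 Y-2.18 E0.1088
G1 X5.58 Y-1.11 E0.1311
G1 X5.68 Y0.00 E0.1534
G1 X5.58 Y1.11 E0.1756
G1 X5.25 Y2.18 E0.1980
G1 X4.87 Y2.89 E0.2140
G1 X3.90 Y2.38 E0.2359
G1 X2.35 Y1.90 E0.2683
G1 X2.56 Y1.51 E0.2771
G1 X2.93 Y0.28 E0.3028
G1 X3.06 Y-1.00 E0.3284
G1 X2.93 Y-2.28 E0.3541
G1 X2.56 Y-3.51 E0.3798
G1 X1.95 Y-4.64 E0.4054
G1 X1.22 Y-5.54 E0.4285

At z = 4.08 mm: the r=6 sphere contributes a regular 32-gon of circumradius √(6²−1.92²) = 5.685; the cylinder at (-0.5, 13): section is a regular 32-gon, circumradius r=11.5; the cylinder at (15.5, 8): section is a regular 32-gon, circumradius r=6.5; the sphere at (-3.5, -1): section is a regular 32-gon, circumradius = √(r²−h²) = √(8²−4.58²) = 6.559; Subtracting the remaining from the first: starting from the r=6 sphere, the r=11.5 cylinder at (-0.5, 13) partially overlaps it — only the 28.83 mm² overlap (of its 412.81 mm²) is removed, clipping the outline; the r=6.5 cylinder at (15.5, 8) misses the remaining region (no effect); the r=8 sphere at (-3.5, -1) partially overlaps it — only the 54.39 mm² overlap (of its 134.30 mm²) is removed, clipping the outline — 1 connected region. The outline is a single polygon with 19 vertices. Extrusion per mm of travel: 0.4 × 0.12 / (π × 0.875²) = 0.019956. Accumulating E over each segment gives final E = 0.4285.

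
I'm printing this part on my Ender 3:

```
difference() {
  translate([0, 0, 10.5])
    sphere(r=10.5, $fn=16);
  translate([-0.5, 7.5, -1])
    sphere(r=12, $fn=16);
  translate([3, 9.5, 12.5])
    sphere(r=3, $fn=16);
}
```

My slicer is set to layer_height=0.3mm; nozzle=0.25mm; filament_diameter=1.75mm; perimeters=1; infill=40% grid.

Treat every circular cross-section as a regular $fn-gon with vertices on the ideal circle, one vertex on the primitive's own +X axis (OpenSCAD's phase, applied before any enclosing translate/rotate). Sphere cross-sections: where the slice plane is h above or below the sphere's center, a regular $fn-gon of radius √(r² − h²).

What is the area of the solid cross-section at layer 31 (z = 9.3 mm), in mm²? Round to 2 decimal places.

249.04 mm²

At z = 9.3 mm: the r=10.5 sphere contributes a regular 16-gon of circumradius √(10.5²−1.2²) = 10.431 (area = (16/2)·10.431²·sin(360°/16) = 333.12 mm²); the r=12 sphere at (-0.5, 7.5) slices to a regular 16-gon of circumradius 6.157 (√(r²−h²) with h=10.3 from center) (area = (16/2)·6.157²·sin(360°/16) = 116.06 mm²); the sphere at (3, 9.5) is absent (|z−center|=3.200 > r=3); Subtracting the remaining from the first: starting from the r=10.5 sphere (333.12 mm²), the r=12 sphere at (-0.5, 7.5) partially overlaps it — only the 84.08 mm² overlap (of its 116.06 mm²) is removed, clipping the outline — area = 249.04 mm². Overall, the cross-section is a single solid region. Net area = 249.04 mm².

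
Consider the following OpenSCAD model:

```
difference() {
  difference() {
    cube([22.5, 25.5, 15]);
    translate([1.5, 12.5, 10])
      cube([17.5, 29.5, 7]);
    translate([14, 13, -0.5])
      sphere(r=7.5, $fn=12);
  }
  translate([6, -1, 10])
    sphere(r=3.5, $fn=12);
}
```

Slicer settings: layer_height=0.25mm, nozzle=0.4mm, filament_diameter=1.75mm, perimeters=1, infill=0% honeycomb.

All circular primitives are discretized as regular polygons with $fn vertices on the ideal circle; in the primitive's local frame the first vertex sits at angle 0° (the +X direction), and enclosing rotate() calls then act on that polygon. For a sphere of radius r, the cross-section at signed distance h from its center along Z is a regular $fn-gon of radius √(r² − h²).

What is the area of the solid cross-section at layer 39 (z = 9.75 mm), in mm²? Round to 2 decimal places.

At z = 9.75 mm: the cube is present — its section is the full 22.5×25.5 rectangle (area 573.75 mm²); the cube at (1.5, 12.5) is not intersected at this z (z outside [10, 17]); the sphere at (14, 13) does not reach this height (|z−center|=10.250 > r=7.5); Subtracting the remaining from the first: none of the subtracted shapes is present at this height, so the 22.5×25.5 cube is unchanged — area = 573.75 mm²; the r=3.5 sphere at (6, -1) contributes a regular 12-gon of circumradius √(3.5²−0.25²) = 3.491 (area = (12/2)·3.491²·sin(360°/12) = 36.56 mm²); After the difference (first − rest): starting from that combined region (573.75 mm²), the r=3.5 sphere at (6, -1) partially overlaps it — only the 11.57 mm² overlap (of its 36.56 mm²) is removed, clipping the outline — area = 562.18 mm². Overall, the cross-section is a single solid region. Net area = 562.18 mm².

562.18 mm²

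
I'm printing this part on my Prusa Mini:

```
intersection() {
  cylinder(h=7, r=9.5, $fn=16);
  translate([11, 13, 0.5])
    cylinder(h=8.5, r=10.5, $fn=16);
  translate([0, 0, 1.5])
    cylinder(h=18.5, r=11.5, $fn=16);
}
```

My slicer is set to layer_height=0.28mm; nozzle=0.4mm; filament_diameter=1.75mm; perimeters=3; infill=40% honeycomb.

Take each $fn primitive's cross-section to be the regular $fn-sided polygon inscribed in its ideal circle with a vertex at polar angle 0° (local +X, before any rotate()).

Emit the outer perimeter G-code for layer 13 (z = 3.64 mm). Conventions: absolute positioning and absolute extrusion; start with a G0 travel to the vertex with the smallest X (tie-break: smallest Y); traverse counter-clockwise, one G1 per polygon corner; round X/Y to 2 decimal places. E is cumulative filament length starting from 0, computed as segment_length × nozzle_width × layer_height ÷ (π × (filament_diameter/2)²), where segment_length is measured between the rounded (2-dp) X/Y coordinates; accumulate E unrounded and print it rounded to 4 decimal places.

G0 X1.25 Y9.25 Z3.64
G1 X1.30 Y8.98 E0.0128
G1 X3.58 Y5.58 E0.2034
G1 X6.98 Y3.30 E0.3940
G1 X8.92 Y2.91 E0.4862
G1 X8.78 Y3.64 E0.5208
G1 X6.72 Y6.72 E0.6933
G1 X3.64 Y8.78 E0.8659
G1 X1.25 Y9.25 E0.9793

At z = 3.64 mm: the r=9.5 cylinder contributes a regular 16-gon of circumradius 9.5; the r=10.5 cylinder at (11, 13) gives a regular 16-gon of circumradius 10.5 (constant along its height); the r=11.5 cylinder contributes a regular 16-gon of circumradius 11.5; Keeping only the common overlap: the r=10.5 cylinder at (11, 13) partially overlaps the r=9.5 cylinder; clipping to the common part keeps 18.36 mm²; the running intersection lies inside the r=11.5 cylinder, so it is kept whole — 1 connected region. The outline is a single polygon with 8 vertices. Extrusion per mm of travel: 0.4 × 0.28 / (π × 0.875²) = 0.046564. Accumulating E over each segment gives final E = 0.9793.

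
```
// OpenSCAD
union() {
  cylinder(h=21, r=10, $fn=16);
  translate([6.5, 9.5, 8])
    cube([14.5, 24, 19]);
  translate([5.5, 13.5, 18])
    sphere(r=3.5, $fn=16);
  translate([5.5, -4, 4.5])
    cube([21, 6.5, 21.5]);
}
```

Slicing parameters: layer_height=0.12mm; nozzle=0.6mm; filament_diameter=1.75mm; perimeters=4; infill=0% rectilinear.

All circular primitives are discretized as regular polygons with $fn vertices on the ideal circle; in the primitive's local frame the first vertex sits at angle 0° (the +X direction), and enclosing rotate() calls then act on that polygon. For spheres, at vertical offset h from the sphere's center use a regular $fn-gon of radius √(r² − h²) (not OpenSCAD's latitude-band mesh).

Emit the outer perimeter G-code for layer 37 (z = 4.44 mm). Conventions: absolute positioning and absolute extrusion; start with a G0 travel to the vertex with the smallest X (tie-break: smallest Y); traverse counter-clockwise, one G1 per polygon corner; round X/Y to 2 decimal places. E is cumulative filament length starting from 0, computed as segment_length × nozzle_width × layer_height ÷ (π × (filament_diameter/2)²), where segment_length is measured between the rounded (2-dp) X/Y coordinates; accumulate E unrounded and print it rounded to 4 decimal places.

At z = 4.44 mm: the r=10 cylinder contributes a regular 16-gon of circumradius 10; the cube at (6.5, 9.5) is not intersected at this z (z outside [8, 27]); the sphere at (5.5, 13.5) is not intersected at this z (|z−center|=13.560 > r=3.5); the cube at (5.5, -4) does not reach this height (z outside [4.5, 26]); Combining (union): only the r=10 cylinder is present, so the union is just that shape — 1 connected region. The outline is a single polygon with 16 vertices. Extrusion per mm of travel: 0.6 × 0.12 / (π × 0.875²) = 0.029934. Accumulating E over each segment gives final E = 1.8689.

G0 X-10.00 Y0.00 Z4.44
G1 X-9.24 Y-3.83 E0.1169
G1 X-7.07 Y-7.07 E0.2336
G1 X-3.83 Y-9.24 E0.3503
G1 X0.00 Y-10.00 E0.4672
G1 X3.83 Y-9.24 E0.5841
G1 X7.07 Y-7.07 E0.7008
G1 X9.24 Y-3.83 E0.8176
G1 X10.00 Y0.00 E0.9345
G1 X9.24 Y3.83 E1.0513
G1 X7.07 Y7.07 E1.1681
G1 X3.83 Y9.24 E1.2848
G1 X0.00 Y10.00 E1.4017
G1 X-3.83 Y9.24 E1.5186
G1 X-7.07 Y7.07 E1.6353
G1 X-9.24 Y3.83 E1.7520
G1 X-10.00 Y0.00 E1.8689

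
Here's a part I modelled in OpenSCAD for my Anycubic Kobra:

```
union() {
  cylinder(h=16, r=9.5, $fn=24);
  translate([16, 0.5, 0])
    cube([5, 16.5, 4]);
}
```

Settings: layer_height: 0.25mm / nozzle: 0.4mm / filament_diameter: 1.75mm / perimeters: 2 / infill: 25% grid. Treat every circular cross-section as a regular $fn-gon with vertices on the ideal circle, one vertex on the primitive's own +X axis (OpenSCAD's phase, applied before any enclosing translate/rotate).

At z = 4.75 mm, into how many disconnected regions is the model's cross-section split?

At z = 4.75 mm: the r=9.5 cylinder contributes a regular 24-gon of circumradius 9.5; the cube at (16, 0.5) is not intersected at this z (z outside [0, 4]); Taking the union: only the r=9.5 cylinder is present, so the union is just that shape — 1 connected region. The result has 1 disconnected region.

1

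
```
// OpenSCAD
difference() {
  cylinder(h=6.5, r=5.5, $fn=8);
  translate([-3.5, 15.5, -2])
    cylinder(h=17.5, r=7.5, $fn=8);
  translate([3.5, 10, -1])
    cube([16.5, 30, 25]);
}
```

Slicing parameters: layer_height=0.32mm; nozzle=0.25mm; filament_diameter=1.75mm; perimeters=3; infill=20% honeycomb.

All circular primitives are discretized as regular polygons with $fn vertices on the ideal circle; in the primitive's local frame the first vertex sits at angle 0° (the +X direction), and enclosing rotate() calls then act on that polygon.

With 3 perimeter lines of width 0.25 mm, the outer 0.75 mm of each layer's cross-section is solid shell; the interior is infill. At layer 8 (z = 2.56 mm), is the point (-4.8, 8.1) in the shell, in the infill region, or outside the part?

At z = 2.56 mm: the r=5.5 cylinder contributes a regular 8-gon of circumradius 5.5; the r=7.5 cylinder at (-3.5, 15.5) gives a regular 8-gon of circumradius 7.5 (constant along its height); the 16.5×30 cube at (3.5, 10) contributes its full rectangle; Subtracting the remaining from the first: starting from the r=5.5 cylinder, the r=7.5 cylinder at (-3.5, 15.5) misses the remaining region (no effect); the 16.5×30 cube at (3.5, 10) misses the remaining region (no effect) — 1 connected region. Overall, the cross-section is a single solid region. The nearest boundary edge runs (-3.89, 3.89)→(0.00, 5.50); distance from the point to it = 4.24 mm. The point is not inside any of the regions above, so it lies outside the cross-section (4.24 mm from the nearest boundary).

outside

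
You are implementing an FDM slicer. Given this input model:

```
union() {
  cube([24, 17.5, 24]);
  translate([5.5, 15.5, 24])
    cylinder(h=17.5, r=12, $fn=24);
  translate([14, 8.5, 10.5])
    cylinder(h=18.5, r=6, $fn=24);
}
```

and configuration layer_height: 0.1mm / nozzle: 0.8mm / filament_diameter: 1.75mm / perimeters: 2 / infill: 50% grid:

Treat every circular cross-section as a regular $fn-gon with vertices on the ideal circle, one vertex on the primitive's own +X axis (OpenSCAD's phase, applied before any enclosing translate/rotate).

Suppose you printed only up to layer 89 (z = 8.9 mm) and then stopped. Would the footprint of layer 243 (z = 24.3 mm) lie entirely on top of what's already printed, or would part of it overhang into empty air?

part overhangs

Compare the two slices. At z = 8.9: the cube (footprint 24×17.5) is included at this height (area 420.00 mm²); the cylinder at (5.5, 15.5) does not reach this height (z outside [24, 41.5]); the cylinder at (14, 8.5) is absent (z outside [10.5, 29]); Taking the union: only the 24×17.5 cube is present, so the union is just that shape — area = 420.00 mm². At z = 24.3: the cube is not intersected at this z (z outside [0, 24]); the r=12 cylinder at (5.5, 15.5) gives a regular 24-gon of circumradius 12 (constant along its height) (area = (24/2)·12.000²·sin(360°/24) = 447.24 mm²); the cylinder at (14, 8.5): section is a regular 24-gon, circumradius r=6 (area = (24/2)·6.000²·sin(360°/24) = 111.81 mm²); Merging all regions: the regions partially overlap — summed areas 559.05 mm² minus the doubly-counted overlap 60.73 mm² gives 498.32 mm² — area = 498.32 mm². Checking containment: at z = 24.3 the cross-section extends beyond the z = 8.9 cross-section by about 237.49 mm².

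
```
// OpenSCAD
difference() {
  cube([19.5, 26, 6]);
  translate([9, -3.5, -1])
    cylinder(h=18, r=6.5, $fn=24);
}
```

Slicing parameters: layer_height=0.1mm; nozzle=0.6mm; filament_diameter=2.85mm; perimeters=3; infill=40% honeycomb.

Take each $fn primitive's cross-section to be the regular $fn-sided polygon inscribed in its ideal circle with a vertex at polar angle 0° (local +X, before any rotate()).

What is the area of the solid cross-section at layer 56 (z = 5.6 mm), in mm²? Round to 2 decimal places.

At z = 5.6 mm: the 19.5×26 cube contributes its full rectangle (area 507.00 mm²); the cylinder at (9, -3.5): section is a regular 24-gon, circumradius r=6.5 (area = (24/2)·6.500²·sin(360°/24) = 131.22 mm²); Subtracting the remaining from the first: starting from the 19.5×26 cube (507.00 mm²), the r=6.5 cylinder at (9, -3.5) partially overlaps it — only the 22.68 mm² overlap (of its 131.22 mm²) is removed, clipping the outline — area = 484.32 mm². Overall, the cross-section is a single solid region. Net area = 484.32 mm².

484.32 mm²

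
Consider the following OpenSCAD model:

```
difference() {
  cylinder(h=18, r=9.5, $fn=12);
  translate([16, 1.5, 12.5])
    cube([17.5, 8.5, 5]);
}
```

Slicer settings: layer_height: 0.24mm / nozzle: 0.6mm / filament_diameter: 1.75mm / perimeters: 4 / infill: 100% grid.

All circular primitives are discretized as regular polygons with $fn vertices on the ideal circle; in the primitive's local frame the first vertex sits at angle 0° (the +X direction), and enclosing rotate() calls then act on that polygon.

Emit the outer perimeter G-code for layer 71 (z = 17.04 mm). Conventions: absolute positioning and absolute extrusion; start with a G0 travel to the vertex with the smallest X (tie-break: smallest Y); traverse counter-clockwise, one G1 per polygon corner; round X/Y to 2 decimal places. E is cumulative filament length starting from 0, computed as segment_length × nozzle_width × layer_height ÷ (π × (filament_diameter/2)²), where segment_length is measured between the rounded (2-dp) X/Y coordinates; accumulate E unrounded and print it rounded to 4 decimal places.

At z = 17.04 mm: the r=9.5 cylinder gives a regular 12-gon of circumradius 9.5 (constant along its height); the cube at (16, 1.5) is present — its section is the full 17.5×8.5 rectangle; Taking the first minus the rest: starting from the r=9.5 cylinder, the 17.5×8.5 cube at (16, 1.5) misses the remaining region (no effect) — 1 connected region. The outline is a single polygon with 12 vertices. Extrusion per mm of travel: 0.6 × 0.24 / (π × 0.875²) = 0.059868. Accumulating E over each segment gives final E = 3.5335.

G0 X-9.50 Y0.00 Z17.04
G1 X-8.23 Y-4.75 E0.2944
G1 X-4.75 Y-8.23 E0.5890
G1 X0.00 Y-9.50 E0.8834
G1 X4.75 Y-8.23 E1.1777
G1 X8.23 Y-4.75 E1.4724
G1 X9.50 Y0.00 E1.7667
G1 X8.23 Y4.75 E2.0611
G1 X4.75 Y8.23 E2.3557
G1 X0.00 Y9.50 E2.6501
G1 X-4.75 Y8.23 E2.9445
G1 X-8.23 Y4.75 E3.2391
G1 X-9.50 Y0.00 E3.5335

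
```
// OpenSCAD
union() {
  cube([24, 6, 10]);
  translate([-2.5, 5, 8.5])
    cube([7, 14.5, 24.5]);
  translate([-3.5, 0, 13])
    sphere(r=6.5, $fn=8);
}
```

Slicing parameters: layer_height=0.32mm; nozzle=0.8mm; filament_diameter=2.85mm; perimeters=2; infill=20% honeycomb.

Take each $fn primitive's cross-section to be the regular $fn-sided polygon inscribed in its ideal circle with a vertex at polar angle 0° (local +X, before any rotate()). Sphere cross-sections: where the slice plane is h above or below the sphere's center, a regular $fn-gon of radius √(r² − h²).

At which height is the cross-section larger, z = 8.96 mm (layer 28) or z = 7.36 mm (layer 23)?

layer 28 (z = 8.96 mm)

Layer 28 (z = 8.96): the cube is present — its section is the full 24×6 rectangle (area 144.00 mm²); the cube at (-2.5, 5) is present — its section is the full 7×14.5 rectangle (area 101.50 mm²); the r=6.5 sphere at (-3.5, 0) contributes a regular 8-gon of circumradius √(6.5²−4.04²) = 5.092 (area = (8/2)·5.092²·sin(360°/8) = 73.34 mm²); Merging all regions: the regions partially overlap — summed areas 318.84 mm² minus the doubly-counted overlap 7.55 mm² gives 311.29 mm² — area = 311.29 mm². So its area = 311.29 mm². Layer 23 (z = 7.36): the cube (footprint 24×6) is included at this height (area 144.00 mm²); the cube at (-2.5, 5) does not reach this height (z outside [8.5, 33]); the r=6.5 sphere at (-3.5, 0) slices to a regular 8-gon of circumradius 3.231 (√(r²−h²) with h=5.64 from center) (area = (8/2)·3.231²·sin(360°/8) = 29.53 mm²); Combining (union): the 2 present regions are separate (no shared area or edge), so areas and boundary lengths simply add and each stays a separate island — area = 173.53 mm². So its area = 173.53 mm². Layer 28 is larger (311.29 vs 173.53 mm²).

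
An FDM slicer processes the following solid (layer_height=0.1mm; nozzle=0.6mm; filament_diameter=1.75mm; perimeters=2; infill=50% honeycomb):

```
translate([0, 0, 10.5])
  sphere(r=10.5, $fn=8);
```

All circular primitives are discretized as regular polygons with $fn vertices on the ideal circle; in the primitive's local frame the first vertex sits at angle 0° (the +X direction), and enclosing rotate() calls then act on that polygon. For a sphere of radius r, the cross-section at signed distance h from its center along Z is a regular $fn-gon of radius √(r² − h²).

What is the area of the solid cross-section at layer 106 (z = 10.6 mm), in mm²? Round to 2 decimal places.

311.81 mm²

At z = 10.6 mm: the r=10.5 sphere contributes a regular 8-gon of circumradius √(10.5²−0.1²) = 10.500 (area = (8/2)·10.500²·sin(360°/8) = 311.81 mm²). Overall, the cross-section is a single solid region. Net area = 311.81 mm².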